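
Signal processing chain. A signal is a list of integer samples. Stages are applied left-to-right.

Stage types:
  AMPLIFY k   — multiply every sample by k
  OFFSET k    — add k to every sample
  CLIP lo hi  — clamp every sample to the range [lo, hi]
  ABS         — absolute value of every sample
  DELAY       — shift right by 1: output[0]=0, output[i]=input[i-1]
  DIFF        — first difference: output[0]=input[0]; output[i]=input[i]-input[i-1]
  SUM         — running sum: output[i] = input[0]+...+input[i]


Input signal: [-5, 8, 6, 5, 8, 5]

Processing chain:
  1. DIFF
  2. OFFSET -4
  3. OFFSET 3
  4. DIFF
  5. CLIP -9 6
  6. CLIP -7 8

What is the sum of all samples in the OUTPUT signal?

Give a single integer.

Input: [-5, 8, 6, 5, 8, 5]
Stage 1 (DIFF): s[0]=-5, 8--5=13, 6-8=-2, 5-6=-1, 8-5=3, 5-8=-3 -> [-5, 13, -2, -1, 3, -3]
Stage 2 (OFFSET -4): -5+-4=-9, 13+-4=9, -2+-4=-6, -1+-4=-5, 3+-4=-1, -3+-4=-7 -> [-9, 9, -6, -5, -1, -7]
Stage 3 (OFFSET 3): -9+3=-6, 9+3=12, -6+3=-3, -5+3=-2, -1+3=2, -7+3=-4 -> [-6, 12, -3, -2, 2, -4]
Stage 4 (DIFF): s[0]=-6, 12--6=18, -3-12=-15, -2--3=1, 2--2=4, -4-2=-6 -> [-6, 18, -15, 1, 4, -6]
Stage 5 (CLIP -9 6): clip(-6,-9,6)=-6, clip(18,-9,6)=6, clip(-15,-9,6)=-9, clip(1,-9,6)=1, clip(4,-9,6)=4, clip(-6,-9,6)=-6 -> [-6, 6, -9, 1, 4, -6]
Stage 6 (CLIP -7 8): clip(-6,-7,8)=-6, clip(6,-7,8)=6, clip(-9,-7,8)=-7, clip(1,-7,8)=1, clip(4,-7,8)=4, clip(-6,-7,8)=-6 -> [-6, 6, -7, 1, 4, -6]
Output sum: -8

Answer: -8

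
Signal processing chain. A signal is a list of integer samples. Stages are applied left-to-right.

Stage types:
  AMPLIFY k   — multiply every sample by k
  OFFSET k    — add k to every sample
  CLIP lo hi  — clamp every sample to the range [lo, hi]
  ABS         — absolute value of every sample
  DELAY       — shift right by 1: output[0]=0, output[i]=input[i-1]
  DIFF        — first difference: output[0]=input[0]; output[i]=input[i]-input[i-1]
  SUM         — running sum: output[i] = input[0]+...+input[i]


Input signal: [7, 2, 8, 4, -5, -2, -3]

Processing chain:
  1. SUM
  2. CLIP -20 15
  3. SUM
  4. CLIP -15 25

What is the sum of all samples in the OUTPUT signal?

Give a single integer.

Input: [7, 2, 8, 4, -5, -2, -3]
Stage 1 (SUM): sum[0..0]=7, sum[0..1]=9, sum[0..2]=17, sum[0..3]=21, sum[0..4]=16, sum[0..5]=14, sum[0..6]=11 -> [7, 9, 17, 21, 16, 14, 11]
Stage 2 (CLIP -20 15): clip(7,-20,15)=7, clip(9,-20,15)=9, clip(17,-20,15)=15, clip(21,-20,15)=15, clip(16,-20,15)=15, clip(14,-20,15)=14, clip(11,-20,15)=11 -> [7, 9, 15, 15, 15, 14, 11]
Stage 3 (SUM): sum[0..0]=7, sum[0..1]=16, sum[0..2]=31, sum[0..3]=46, sum[0..4]=61, sum[0..5]=75, sum[0..6]=86 -> [7, 16, 31, 46, 61, 75, 86]
Stage 4 (CLIP -15 25): clip(7,-15,25)=7, clip(16,-15,25)=16, clip(31,-15,25)=25, clip(46,-15,25)=25, clip(61,-15,25)=25, clip(75,-15,25)=25, clip(86,-15,25)=25 -> [7, 16, 25, 25, 25, 25, 25]
Output sum: 148

Answer: 148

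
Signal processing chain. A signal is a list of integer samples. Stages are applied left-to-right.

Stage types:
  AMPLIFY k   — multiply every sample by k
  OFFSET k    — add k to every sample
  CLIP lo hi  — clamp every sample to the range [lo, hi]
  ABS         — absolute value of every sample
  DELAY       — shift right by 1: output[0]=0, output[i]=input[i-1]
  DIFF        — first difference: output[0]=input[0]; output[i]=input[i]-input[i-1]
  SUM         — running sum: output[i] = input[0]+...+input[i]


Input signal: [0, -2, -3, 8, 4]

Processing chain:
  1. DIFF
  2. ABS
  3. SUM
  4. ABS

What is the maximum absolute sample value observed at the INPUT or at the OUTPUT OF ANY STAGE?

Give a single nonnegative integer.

Answer: 18

Derivation:
Input: [0, -2, -3, 8, 4] (max |s|=8)
Stage 1 (DIFF): s[0]=0, -2-0=-2, -3--2=-1, 8--3=11, 4-8=-4 -> [0, -2, -1, 11, -4] (max |s|=11)
Stage 2 (ABS): |0|=0, |-2|=2, |-1|=1, |11|=11, |-4|=4 -> [0, 2, 1, 11, 4] (max |s|=11)
Stage 3 (SUM): sum[0..0]=0, sum[0..1]=2, sum[0..2]=3, sum[0..3]=14, sum[0..4]=18 -> [0, 2, 3, 14, 18] (max |s|=18)
Stage 4 (ABS): |0|=0, |2|=2, |3|=3, |14|=14, |18|=18 -> [0, 2, 3, 14, 18] (max |s|=18)
Overall max amplitude: 18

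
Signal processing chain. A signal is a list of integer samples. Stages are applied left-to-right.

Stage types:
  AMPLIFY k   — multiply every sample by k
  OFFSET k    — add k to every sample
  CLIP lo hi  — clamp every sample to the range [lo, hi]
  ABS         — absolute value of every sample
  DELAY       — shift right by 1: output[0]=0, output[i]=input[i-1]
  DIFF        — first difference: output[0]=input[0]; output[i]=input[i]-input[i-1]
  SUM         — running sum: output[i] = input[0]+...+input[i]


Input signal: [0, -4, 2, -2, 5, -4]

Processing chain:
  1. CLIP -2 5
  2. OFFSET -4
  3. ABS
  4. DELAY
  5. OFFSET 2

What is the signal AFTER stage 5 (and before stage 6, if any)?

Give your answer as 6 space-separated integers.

Answer: 2 6 8 4 8 3

Derivation:
Input: [0, -4, 2, -2, 5, -4]
Stage 1 (CLIP -2 5): clip(0,-2,5)=0, clip(-4,-2,5)=-2, clip(2,-2,5)=2, clip(-2,-2,5)=-2, clip(5,-2,5)=5, clip(-4,-2,5)=-2 -> [0, -2, 2, -2, 5, -2]
Stage 2 (OFFSET -4): 0+-4=-4, -2+-4=-6, 2+-4=-2, -2+-4=-6, 5+-4=1, -2+-4=-6 -> [-4, -6, -2, -6, 1, -6]
Stage 3 (ABS): |-4|=4, |-6|=6, |-2|=2, |-6|=6, |1|=1, |-6|=6 -> [4, 6, 2, 6, 1, 6]
Stage 4 (DELAY): [0, 4, 6, 2, 6, 1] = [0, 4, 6, 2, 6, 1] -> [0, 4, 6, 2, 6, 1]
Stage 5 (OFFSET 2): 0+2=2, 4+2=6, 6+2=8, 2+2=4, 6+2=8, 1+2=3 -> [2, 6, 8, 4, 8, 3]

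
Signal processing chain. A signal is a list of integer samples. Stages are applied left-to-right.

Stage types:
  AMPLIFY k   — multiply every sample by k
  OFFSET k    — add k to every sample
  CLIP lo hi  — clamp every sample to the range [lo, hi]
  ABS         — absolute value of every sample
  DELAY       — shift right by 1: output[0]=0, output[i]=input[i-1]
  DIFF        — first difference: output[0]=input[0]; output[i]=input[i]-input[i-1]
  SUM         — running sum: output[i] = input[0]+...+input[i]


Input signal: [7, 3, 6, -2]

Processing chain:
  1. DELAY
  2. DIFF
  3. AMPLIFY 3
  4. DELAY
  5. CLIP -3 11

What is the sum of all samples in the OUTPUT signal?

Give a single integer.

Input: [7, 3, 6, -2]
Stage 1 (DELAY): [0, 7, 3, 6] = [0, 7, 3, 6] -> [0, 7, 3, 6]
Stage 2 (DIFF): s[0]=0, 7-0=7, 3-7=-4, 6-3=3 -> [0, 7, -4, 3]
Stage 3 (AMPLIFY 3): 0*3=0, 7*3=21, -4*3=-12, 3*3=9 -> [0, 21, -12, 9]
Stage 4 (DELAY): [0, 0, 21, -12] = [0, 0, 21, -12] -> [0, 0, 21, -12]
Stage 5 (CLIP -3 11): clip(0,-3,11)=0, clip(0,-3,11)=0, clip(21,-3,11)=11, clip(-12,-3,11)=-3 -> [0, 0, 11, -3]
Output sum: 8

Answer: 8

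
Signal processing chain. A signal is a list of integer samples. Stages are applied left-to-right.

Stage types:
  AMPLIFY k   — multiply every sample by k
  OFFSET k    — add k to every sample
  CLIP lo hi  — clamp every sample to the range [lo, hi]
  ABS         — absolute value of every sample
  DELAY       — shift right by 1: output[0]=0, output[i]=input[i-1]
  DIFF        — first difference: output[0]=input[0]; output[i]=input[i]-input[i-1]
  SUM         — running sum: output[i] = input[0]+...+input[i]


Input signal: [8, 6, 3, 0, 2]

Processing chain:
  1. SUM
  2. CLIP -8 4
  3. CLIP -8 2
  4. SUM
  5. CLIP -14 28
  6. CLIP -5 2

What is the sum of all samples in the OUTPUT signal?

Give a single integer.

Input: [8, 6, 3, 0, 2]
Stage 1 (SUM): sum[0..0]=8, sum[0..1]=14, sum[0..2]=17, sum[0..3]=17, sum[0..4]=19 -> [8, 14, 17, 17, 19]
Stage 2 (CLIP -8 4): clip(8,-8,4)=4, clip(14,-8,4)=4, clip(17,-8,4)=4, clip(17,-8,4)=4, clip(19,-8,4)=4 -> [4, 4, 4, 4, 4]
Stage 3 (CLIP -8 2): clip(4,-8,2)=2, clip(4,-8,2)=2, clip(4,-8,2)=2, clip(4,-8,2)=2, clip(4,-8,2)=2 -> [2, 2, 2, 2, 2]
Stage 4 (SUM): sum[0..0]=2, sum[0..1]=4, sum[0..2]=6, sum[0..3]=8, sum[0..4]=10 -> [2, 4, 6, 8, 10]
Stage 5 (CLIP -14 28): clip(2,-14,28)=2, clip(4,-14,28)=4, clip(6,-14,28)=6, clip(8,-14,28)=8, clip(10,-14,28)=10 -> [2, 4, 6, 8, 10]
Stage 6 (CLIP -5 2): clip(2,-5,2)=2, clip(4,-5,2)=2, clip(6,-5,2)=2, clip(8,-5,2)=2, clip(10,-5,2)=2 -> [2, 2, 2, 2, 2]
Output sum: 10

Answer: 10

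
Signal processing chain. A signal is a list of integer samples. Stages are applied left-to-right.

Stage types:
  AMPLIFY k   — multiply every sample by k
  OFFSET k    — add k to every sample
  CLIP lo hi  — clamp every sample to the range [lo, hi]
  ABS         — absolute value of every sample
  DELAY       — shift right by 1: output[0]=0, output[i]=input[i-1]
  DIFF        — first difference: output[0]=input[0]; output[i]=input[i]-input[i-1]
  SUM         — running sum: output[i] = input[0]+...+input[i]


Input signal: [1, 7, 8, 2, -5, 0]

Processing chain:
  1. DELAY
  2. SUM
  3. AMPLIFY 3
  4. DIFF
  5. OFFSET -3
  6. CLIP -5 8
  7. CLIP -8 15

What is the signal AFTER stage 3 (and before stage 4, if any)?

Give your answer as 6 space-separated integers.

Answer: 0 3 24 48 54 39

Derivation:
Input: [1, 7, 8, 2, -5, 0]
Stage 1 (DELAY): [0, 1, 7, 8, 2, -5] = [0, 1, 7, 8, 2, -5] -> [0, 1, 7, 8, 2, -5]
Stage 2 (SUM): sum[0..0]=0, sum[0..1]=1, sum[0..2]=8, sum[0..3]=16, sum[0..4]=18, sum[0..5]=13 -> [0, 1, 8, 16, 18, 13]
Stage 3 (AMPLIFY 3): 0*3=0, 1*3=3, 8*3=24, 16*3=48, 18*3=54, 13*3=39 -> [0, 3, 24, 48, 54, 39]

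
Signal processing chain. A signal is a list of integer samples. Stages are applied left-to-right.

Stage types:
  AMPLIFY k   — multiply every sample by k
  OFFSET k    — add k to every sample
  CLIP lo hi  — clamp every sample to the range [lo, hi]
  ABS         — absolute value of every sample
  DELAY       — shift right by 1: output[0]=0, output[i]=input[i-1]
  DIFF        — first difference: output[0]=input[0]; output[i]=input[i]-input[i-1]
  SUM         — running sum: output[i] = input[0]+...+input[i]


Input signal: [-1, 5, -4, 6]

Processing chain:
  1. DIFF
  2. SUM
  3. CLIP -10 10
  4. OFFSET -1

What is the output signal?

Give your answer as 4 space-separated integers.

Input: [-1, 5, -4, 6]
Stage 1 (DIFF): s[0]=-1, 5--1=6, -4-5=-9, 6--4=10 -> [-1, 6, -9, 10]
Stage 2 (SUM): sum[0..0]=-1, sum[0..1]=5, sum[0..2]=-4, sum[0..3]=6 -> [-1, 5, -4, 6]
Stage 3 (CLIP -10 10): clip(-1,-10,10)=-1, clip(5,-10,10)=5, clip(-4,-10,10)=-4, clip(6,-10,10)=6 -> [-1, 5, -4, 6]
Stage 4 (OFFSET -1): -1+-1=-2, 5+-1=4, -4+-1=-5, 6+-1=5 -> [-2, 4, -5, 5]

Answer: -2 4 -5 5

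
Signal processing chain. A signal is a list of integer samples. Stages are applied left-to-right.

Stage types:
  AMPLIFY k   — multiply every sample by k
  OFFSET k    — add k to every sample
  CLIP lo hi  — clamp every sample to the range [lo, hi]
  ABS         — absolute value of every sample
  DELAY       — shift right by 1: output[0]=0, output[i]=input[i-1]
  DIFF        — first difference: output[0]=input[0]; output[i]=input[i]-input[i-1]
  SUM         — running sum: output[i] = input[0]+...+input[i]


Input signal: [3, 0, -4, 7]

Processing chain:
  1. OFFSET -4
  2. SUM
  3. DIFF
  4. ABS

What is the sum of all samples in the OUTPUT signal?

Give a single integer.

Answer: 16

Derivation:
Input: [3, 0, -4, 7]
Stage 1 (OFFSET -4): 3+-4=-1, 0+-4=-4, -4+-4=-8, 7+-4=3 -> [-1, -4, -8, 3]
Stage 2 (SUM): sum[0..0]=-1, sum[0..1]=-5, sum[0..2]=-13, sum[0..3]=-10 -> [-1, -5, -13, -10]
Stage 3 (DIFF): s[0]=-1, -5--1=-4, -13--5=-8, -10--13=3 -> [-1, -4, -8, 3]
Stage 4 (ABS): |-1|=1, |-4|=4, |-8|=8, |3|=3 -> [1, 4, 8, 3]
Output sum: 16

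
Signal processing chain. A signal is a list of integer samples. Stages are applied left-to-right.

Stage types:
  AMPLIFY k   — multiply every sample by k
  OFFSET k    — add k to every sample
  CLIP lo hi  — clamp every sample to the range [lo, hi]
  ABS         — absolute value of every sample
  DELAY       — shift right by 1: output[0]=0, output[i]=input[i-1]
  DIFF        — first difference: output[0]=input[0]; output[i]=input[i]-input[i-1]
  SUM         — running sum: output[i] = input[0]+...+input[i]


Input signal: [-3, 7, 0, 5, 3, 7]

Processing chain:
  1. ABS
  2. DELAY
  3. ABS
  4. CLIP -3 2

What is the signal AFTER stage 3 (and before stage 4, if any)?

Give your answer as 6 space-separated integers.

Answer: 0 3 7 0 5 3

Derivation:
Input: [-3, 7, 0, 5, 3, 7]
Stage 1 (ABS): |-3|=3, |7|=7, |0|=0, |5|=5, |3|=3, |7|=7 -> [3, 7, 0, 5, 3, 7]
Stage 2 (DELAY): [0, 3, 7, 0, 5, 3] = [0, 3, 7, 0, 5, 3] -> [0, 3, 7, 0, 5, 3]
Stage 3 (ABS): |0|=0, |3|=3, |7|=7, |0|=0, |5|=5, |3|=3 -> [0, 3, 7, 0, 5, 3]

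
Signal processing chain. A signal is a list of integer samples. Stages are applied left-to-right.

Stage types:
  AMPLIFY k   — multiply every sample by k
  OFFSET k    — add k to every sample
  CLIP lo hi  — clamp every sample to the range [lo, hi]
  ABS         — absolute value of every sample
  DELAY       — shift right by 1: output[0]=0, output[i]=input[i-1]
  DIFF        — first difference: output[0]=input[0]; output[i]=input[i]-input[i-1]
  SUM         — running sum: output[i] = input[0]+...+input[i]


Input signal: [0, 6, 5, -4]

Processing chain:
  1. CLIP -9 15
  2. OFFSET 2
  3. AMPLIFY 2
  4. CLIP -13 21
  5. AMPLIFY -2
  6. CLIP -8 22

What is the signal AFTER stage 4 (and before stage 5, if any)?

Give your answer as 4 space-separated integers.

Input: [0, 6, 5, -4]
Stage 1 (CLIP -9 15): clip(0,-9,15)=0, clip(6,-9,15)=6, clip(5,-9,15)=5, clip(-4,-9,15)=-4 -> [0, 6, 5, -4]
Stage 2 (OFFSET 2): 0+2=2, 6+2=8, 5+2=7, -4+2=-2 -> [2, 8, 7, -2]
Stage 3 (AMPLIFY 2): 2*2=4, 8*2=16, 7*2=14, -2*2=-4 -> [4, 16, 14, -4]
Stage 4 (CLIP -13 21): clip(4,-13,21)=4, clip(16,-13,21)=16, clip(14,-13,21)=14, clip(-4,-13,21)=-4 -> [4, 16, 14, -4]

Answer: 4 16 14 -4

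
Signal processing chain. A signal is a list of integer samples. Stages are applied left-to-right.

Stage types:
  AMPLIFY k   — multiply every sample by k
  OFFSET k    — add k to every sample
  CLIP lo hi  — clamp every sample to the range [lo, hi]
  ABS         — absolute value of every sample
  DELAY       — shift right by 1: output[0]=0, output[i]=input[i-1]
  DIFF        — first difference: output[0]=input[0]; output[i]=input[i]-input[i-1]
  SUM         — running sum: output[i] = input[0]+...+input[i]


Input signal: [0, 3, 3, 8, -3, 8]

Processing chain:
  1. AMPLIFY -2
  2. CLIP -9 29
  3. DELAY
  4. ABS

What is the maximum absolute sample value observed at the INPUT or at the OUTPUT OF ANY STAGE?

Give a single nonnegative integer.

Answer: 16

Derivation:
Input: [0, 3, 3, 8, -3, 8] (max |s|=8)
Stage 1 (AMPLIFY -2): 0*-2=0, 3*-2=-6, 3*-2=-6, 8*-2=-16, -3*-2=6, 8*-2=-16 -> [0, -6, -6, -16, 6, -16] (max |s|=16)
Stage 2 (CLIP -9 29): clip(0,-9,29)=0, clip(-6,-9,29)=-6, clip(-6,-9,29)=-6, clip(-16,-9,29)=-9, clip(6,-9,29)=6, clip(-16,-9,29)=-9 -> [0, -6, -6, -9, 6, -9] (max |s|=9)
Stage 3 (DELAY): [0, 0, -6, -6, -9, 6] = [0, 0, -6, -6, -9, 6] -> [0, 0, -6, -6, -9, 6] (max |s|=9)
Stage 4 (ABS): |0|=0, |0|=0, |-6|=6, |-6|=6, |-9|=9, |6|=6 -> [0, 0, 6, 6, 9, 6] (max |s|=9)
Overall max amplitude: 16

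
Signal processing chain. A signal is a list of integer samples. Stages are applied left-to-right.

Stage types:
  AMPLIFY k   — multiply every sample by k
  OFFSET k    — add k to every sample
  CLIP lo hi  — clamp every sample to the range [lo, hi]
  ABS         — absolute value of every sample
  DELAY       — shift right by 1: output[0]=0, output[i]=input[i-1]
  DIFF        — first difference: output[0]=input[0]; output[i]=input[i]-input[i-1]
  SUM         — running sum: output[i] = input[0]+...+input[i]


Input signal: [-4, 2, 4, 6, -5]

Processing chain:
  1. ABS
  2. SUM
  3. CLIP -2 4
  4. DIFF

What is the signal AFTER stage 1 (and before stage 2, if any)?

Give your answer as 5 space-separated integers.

Answer: 4 2 4 6 5

Derivation:
Input: [-4, 2, 4, 6, -5]
Stage 1 (ABS): |-4|=4, |2|=2, |4|=4, |6|=6, |-5|=5 -> [4, 2, 4, 6, 5]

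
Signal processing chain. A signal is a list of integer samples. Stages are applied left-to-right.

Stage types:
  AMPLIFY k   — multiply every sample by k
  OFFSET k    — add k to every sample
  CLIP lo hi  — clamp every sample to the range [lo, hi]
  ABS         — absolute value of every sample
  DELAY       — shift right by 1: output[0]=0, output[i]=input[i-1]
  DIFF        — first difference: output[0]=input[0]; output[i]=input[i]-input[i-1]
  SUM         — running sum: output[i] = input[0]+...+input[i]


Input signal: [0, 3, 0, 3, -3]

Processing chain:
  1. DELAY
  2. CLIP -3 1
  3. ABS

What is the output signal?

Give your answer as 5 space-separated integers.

Answer: 0 0 1 0 1

Derivation:
Input: [0, 3, 0, 3, -3]
Stage 1 (DELAY): [0, 0, 3, 0, 3] = [0, 0, 3, 0, 3] -> [0, 0, 3, 0, 3]
Stage 2 (CLIP -3 1): clip(0,-3,1)=0, clip(0,-3,1)=0, clip(3,-3,1)=1, clip(0,-3,1)=0, clip(3,-3,1)=1 -> [0, 0, 1, 0, 1]
Stage 3 (ABS): |0|=0, |0|=0, |1|=1, |0|=0, |1|=1 -> [0, 0, 1, 0, 1]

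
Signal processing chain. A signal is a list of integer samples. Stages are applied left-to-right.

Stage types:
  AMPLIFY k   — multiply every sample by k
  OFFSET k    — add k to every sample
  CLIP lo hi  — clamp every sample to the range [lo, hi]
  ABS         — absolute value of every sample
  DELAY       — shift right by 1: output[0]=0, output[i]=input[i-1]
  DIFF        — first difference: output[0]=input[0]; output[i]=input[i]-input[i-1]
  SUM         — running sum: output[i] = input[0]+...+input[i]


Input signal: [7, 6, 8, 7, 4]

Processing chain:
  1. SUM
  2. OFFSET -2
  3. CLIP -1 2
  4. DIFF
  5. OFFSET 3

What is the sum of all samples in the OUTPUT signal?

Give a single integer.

Answer: 17

Derivation:
Input: [7, 6, 8, 7, 4]
Stage 1 (SUM): sum[0..0]=7, sum[0..1]=13, sum[0..2]=21, sum[0..3]=28, sum[0..4]=32 -> [7, 13, 21, 28, 32]
Stage 2 (OFFSET -2): 7+-2=5, 13+-2=11, 21+-2=19, 28+-2=26, 32+-2=30 -> [5, 11, 19, 26, 30]
Stage 3 (CLIP -1 2): clip(5,-1,2)=2, clip(11,-1,2)=2, clip(19,-1,2)=2, clip(26,-1,2)=2, clip(30,-1,2)=2 -> [2, 2, 2, 2, 2]
Stage 4 (DIFF): s[0]=2, 2-2=0, 2-2=0, 2-2=0, 2-2=0 -> [2, 0, 0, 0, 0]
Stage 5 (OFFSET 3): 2+3=5, 0+3=3, 0+3=3, 0+3=3, 0+3=3 -> [5, 3, 3, 3, 3]
Output sum: 17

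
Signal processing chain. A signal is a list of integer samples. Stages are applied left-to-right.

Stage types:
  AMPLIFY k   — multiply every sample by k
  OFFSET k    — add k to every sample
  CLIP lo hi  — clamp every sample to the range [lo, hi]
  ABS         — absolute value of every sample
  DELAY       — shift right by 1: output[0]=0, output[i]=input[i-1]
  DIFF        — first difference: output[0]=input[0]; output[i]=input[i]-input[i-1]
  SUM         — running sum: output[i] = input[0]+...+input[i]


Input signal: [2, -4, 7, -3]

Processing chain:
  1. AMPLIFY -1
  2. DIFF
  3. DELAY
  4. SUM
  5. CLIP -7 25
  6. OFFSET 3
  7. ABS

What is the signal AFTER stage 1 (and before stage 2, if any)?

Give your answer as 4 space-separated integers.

Input: [2, -4, 7, -3]
Stage 1 (AMPLIFY -1): 2*-1=-2, -4*-1=4, 7*-1=-7, -3*-1=3 -> [-2, 4, -7, 3]

Answer: -2 4 -7 3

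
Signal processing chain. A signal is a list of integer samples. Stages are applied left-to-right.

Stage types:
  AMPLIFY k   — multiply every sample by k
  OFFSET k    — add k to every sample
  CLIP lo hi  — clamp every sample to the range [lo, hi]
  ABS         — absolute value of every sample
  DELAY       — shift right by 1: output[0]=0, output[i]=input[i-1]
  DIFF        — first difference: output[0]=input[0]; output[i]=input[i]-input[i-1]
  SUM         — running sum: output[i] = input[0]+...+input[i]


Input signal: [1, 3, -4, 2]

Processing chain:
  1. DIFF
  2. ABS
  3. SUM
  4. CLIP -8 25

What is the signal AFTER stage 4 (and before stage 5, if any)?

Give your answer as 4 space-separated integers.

Input: [1, 3, -4, 2]
Stage 1 (DIFF): s[0]=1, 3-1=2, -4-3=-7, 2--4=6 -> [1, 2, -7, 6]
Stage 2 (ABS): |1|=1, |2|=2, |-7|=7, |6|=6 -> [1, 2, 7, 6]
Stage 3 (SUM): sum[0..0]=1, sum[0..1]=3, sum[0..2]=10, sum[0..3]=16 -> [1, 3, 10, 16]
Stage 4 (CLIP -8 25): clip(1,-8,25)=1, clip(3,-8,25)=3, clip(10,-8,25)=10, clip(16,-8,25)=16 -> [1, 3, 10, 16]

Answer: 1 3 10 16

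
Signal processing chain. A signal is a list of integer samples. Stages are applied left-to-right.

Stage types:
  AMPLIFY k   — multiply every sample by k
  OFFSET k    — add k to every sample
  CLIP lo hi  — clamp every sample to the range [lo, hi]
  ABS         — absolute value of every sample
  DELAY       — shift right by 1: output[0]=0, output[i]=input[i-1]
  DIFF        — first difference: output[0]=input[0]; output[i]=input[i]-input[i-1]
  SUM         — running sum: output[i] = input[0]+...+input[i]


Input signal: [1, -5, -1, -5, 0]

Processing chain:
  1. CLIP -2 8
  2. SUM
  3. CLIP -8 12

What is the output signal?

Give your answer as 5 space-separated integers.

Input: [1, -5, -1, -5, 0]
Stage 1 (CLIP -2 8): clip(1,-2,8)=1, clip(-5,-2,8)=-2, clip(-1,-2,8)=-1, clip(-5,-2,8)=-2, clip(0,-2,8)=0 -> [1, -2, -1, -2, 0]
Stage 2 (SUM): sum[0..0]=1, sum[0..1]=-1, sum[0..2]=-2, sum[0..3]=-4, sum[0..4]=-4 -> [1, -1, -2, -4, -4]
Stage 3 (CLIP -8 12): clip(1,-8,12)=1, clip(-1,-8,12)=-1, clip(-2,-8,12)=-2, clip(-4,-8,12)=-4, clip(-4,-8,12)=-4 -> [1, -1, -2, -4, -4]

Answer: 1 -1 -2 -4 -4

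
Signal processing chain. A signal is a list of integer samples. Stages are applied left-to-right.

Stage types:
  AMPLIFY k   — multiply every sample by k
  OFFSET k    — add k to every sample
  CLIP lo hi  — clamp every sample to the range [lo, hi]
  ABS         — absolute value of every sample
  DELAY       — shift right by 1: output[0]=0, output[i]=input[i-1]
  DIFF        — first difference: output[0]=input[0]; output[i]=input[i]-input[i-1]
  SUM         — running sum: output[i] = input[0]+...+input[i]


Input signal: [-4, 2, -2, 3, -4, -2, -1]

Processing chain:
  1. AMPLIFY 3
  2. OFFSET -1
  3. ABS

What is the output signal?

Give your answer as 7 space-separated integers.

Answer: 13 5 7 8 13 7 4

Derivation:
Input: [-4, 2, -2, 3, -4, -2, -1]
Stage 1 (AMPLIFY 3): -4*3=-12, 2*3=6, -2*3=-6, 3*3=9, -4*3=-12, -2*3=-6, -1*3=-3 -> [-12, 6, -6, 9, -12, -6, -3]
Stage 2 (OFFSET -1): -12+-1=-13, 6+-1=5, -6+-1=-7, 9+-1=8, -12+-1=-13, -6+-1=-7, -3+-1=-4 -> [-13, 5, -7, 8, -13, -7, -4]
Stage 3 (ABS): |-13|=13, |5|=5, |-7|=7, |8|=8, |-13|=13, |-7|=7, |-4|=4 -> [13, 5, 7, 8, 13, 7, 4]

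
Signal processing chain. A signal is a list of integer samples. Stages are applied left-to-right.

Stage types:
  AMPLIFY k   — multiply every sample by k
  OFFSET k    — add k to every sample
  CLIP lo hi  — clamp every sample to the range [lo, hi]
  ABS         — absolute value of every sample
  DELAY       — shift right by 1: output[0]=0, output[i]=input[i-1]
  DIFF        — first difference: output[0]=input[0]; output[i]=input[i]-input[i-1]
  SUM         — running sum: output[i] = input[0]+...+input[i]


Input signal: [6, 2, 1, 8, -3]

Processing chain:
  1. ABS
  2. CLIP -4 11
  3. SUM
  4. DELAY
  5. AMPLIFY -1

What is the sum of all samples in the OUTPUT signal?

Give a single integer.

Input: [6, 2, 1, 8, -3]
Stage 1 (ABS): |6|=6, |2|=2, |1|=1, |8|=8, |-3|=3 -> [6, 2, 1, 8, 3]
Stage 2 (CLIP -4 11): clip(6,-4,11)=6, clip(2,-4,11)=2, clip(1,-4,11)=1, clip(8,-4,11)=8, clip(3,-4,11)=3 -> [6, 2, 1, 8, 3]
Stage 3 (SUM): sum[0..0]=6, sum[0..1]=8, sum[0..2]=9, sum[0..3]=17, sum[0..4]=20 -> [6, 8, 9, 17, 20]
Stage 4 (DELAY): [0, 6, 8, 9, 17] = [0, 6, 8, 9, 17] -> [0, 6, 8, 9, 17]
Stage 5 (AMPLIFY -1): 0*-1=0, 6*-1=-6, 8*-1=-8, 9*-1=-9, 17*-1=-17 -> [0, -6, -8, -9, -17]
Output sum: -40

Answer: -40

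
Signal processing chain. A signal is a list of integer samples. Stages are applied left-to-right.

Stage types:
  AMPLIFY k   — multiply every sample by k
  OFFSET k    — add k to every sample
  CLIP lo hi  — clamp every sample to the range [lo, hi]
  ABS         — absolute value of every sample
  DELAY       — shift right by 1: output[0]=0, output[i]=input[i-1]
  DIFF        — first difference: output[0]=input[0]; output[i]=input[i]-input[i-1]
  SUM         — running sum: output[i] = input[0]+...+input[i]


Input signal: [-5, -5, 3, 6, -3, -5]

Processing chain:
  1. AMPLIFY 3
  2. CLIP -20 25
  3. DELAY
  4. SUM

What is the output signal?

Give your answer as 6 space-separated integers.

Input: [-5, -5, 3, 6, -3, -5]
Stage 1 (AMPLIFY 3): -5*3=-15, -5*3=-15, 3*3=9, 6*3=18, -3*3=-9, -5*3=-15 -> [-15, -15, 9, 18, -9, -15]
Stage 2 (CLIP -20 25): clip(-15,-20,25)=-15, clip(-15,-20,25)=-15, clip(9,-20,25)=9, clip(18,-20,25)=18, clip(-9,-20,25)=-9, clip(-15,-20,25)=-15 -> [-15, -15, 9, 18, -9, -15]
Stage 3 (DELAY): [0, -15, -15, 9, 18, -9] = [0, -15, -15, 9, 18, -9] -> [0, -15, -15, 9, 18, -9]
Stage 4 (SUM): sum[0..0]=0, sum[0..1]=-15, sum[0..2]=-30, sum[0..3]=-21, sum[0..4]=-3, sum[0..5]=-12 -> [0, -15, -30, -21, -3, -12]

Answer: 0 -15 -30 -21 -3 -12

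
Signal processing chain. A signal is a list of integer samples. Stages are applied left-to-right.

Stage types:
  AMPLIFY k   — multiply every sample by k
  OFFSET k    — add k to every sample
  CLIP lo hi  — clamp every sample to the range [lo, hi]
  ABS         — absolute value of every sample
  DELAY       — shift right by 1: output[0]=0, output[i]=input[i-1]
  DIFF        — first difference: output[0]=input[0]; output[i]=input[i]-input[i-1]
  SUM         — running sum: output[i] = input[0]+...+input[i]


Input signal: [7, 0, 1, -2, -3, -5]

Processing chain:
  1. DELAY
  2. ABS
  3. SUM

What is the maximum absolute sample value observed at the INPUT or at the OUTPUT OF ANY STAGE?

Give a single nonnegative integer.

Input: [7, 0, 1, -2, -3, -5] (max |s|=7)
Stage 1 (DELAY): [0, 7, 0, 1, -2, -3] = [0, 7, 0, 1, -2, -3] -> [0, 7, 0, 1, -2, -3] (max |s|=7)
Stage 2 (ABS): |0|=0, |7|=7, |0|=0, |1|=1, |-2|=2, |-3|=3 -> [0, 7, 0, 1, 2, 3] (max |s|=7)
Stage 3 (SUM): sum[0..0]=0, sum[0..1]=7, sum[0..2]=7, sum[0..3]=8, sum[0..4]=10, sum[0..5]=13 -> [0, 7, 7, 8, 10, 13] (max |s|=13)
Overall max amplitude: 13

Answer: 13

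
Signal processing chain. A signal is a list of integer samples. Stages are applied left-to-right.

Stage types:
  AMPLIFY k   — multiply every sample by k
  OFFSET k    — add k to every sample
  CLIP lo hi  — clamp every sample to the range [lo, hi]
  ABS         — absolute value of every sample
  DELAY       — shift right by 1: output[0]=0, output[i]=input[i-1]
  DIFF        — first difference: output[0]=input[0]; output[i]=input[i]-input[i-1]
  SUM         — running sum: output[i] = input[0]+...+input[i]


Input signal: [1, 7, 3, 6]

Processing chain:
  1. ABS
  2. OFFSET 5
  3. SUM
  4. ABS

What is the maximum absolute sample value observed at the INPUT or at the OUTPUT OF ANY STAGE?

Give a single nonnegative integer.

Input: [1, 7, 3, 6] (max |s|=7)
Stage 1 (ABS): |1|=1, |7|=7, |3|=3, |6|=6 -> [1, 7, 3, 6] (max |s|=7)
Stage 2 (OFFSET 5): 1+5=6, 7+5=12, 3+5=8, 6+5=11 -> [6, 12, 8, 11] (max |s|=12)
Stage 3 (SUM): sum[0..0]=6, sum[0..1]=18, sum[0..2]=26, sum[0..3]=37 -> [6, 18, 26, 37] (max |s|=37)
Stage 4 (ABS): |6|=6, |18|=18, |26|=26, |37|=37 -> [6, 18, 26, 37] (max |s|=37)
Overall max amplitude: 37

Answer: 37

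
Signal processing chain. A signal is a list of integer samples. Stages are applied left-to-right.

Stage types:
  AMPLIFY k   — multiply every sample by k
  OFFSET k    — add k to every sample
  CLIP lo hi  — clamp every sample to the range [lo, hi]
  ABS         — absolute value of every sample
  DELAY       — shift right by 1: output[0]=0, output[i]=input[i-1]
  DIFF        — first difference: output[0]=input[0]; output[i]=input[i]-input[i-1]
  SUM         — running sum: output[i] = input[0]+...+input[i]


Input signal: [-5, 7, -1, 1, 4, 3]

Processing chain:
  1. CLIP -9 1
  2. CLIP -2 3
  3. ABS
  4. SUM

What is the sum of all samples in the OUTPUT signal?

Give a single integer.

Input: [-5, 7, -1, 1, 4, 3]
Stage 1 (CLIP -9 1): clip(-5,-9,1)=-5, clip(7,-9,1)=1, clip(-1,-9,1)=-1, clip(1,-9,1)=1, clip(4,-9,1)=1, clip(3,-9,1)=1 -> [-5, 1, -1, 1, 1, 1]
Stage 2 (CLIP -2 3): clip(-5,-2,3)=-2, clip(1,-2,3)=1, clip(-1,-2,3)=-1, clip(1,-2,3)=1, clip(1,-2,3)=1, clip(1,-2,3)=1 -> [-2, 1, -1, 1, 1, 1]
Stage 3 (ABS): |-2|=2, |1|=1, |-1|=1, |1|=1, |1|=1, |1|=1 -> [2, 1, 1, 1, 1, 1]
Stage 4 (SUM): sum[0..0]=2, sum[0..1]=3, sum[0..2]=4, sum[0..3]=5, sum[0..4]=6, sum[0..5]=7 -> [2, 3, 4, 5, 6, 7]
Output sum: 27

Answer: 27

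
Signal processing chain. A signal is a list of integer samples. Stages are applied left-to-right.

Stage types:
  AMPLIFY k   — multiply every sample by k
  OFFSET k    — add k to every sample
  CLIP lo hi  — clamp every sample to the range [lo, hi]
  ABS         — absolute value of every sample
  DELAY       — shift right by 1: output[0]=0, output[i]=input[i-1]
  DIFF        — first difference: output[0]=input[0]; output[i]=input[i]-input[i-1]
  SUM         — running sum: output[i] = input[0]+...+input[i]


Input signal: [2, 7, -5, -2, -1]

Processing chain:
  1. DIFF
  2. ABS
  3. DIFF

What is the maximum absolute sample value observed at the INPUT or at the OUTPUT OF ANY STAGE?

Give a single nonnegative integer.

Input: [2, 7, -5, -2, -1] (max |s|=7)
Stage 1 (DIFF): s[0]=2, 7-2=5, -5-7=-12, -2--5=3, -1--2=1 -> [2, 5, -12, 3, 1] (max |s|=12)
Stage 2 (ABS): |2|=2, |5|=5, |-12|=12, |3|=3, |1|=1 -> [2, 5, 12, 3, 1] (max |s|=12)
Stage 3 (DIFF): s[0]=2, 5-2=3, 12-5=7, 3-12=-9, 1-3=-2 -> [2, 3, 7, -9, -2] (max |s|=9)
Overall max amplitude: 12

Answer: 12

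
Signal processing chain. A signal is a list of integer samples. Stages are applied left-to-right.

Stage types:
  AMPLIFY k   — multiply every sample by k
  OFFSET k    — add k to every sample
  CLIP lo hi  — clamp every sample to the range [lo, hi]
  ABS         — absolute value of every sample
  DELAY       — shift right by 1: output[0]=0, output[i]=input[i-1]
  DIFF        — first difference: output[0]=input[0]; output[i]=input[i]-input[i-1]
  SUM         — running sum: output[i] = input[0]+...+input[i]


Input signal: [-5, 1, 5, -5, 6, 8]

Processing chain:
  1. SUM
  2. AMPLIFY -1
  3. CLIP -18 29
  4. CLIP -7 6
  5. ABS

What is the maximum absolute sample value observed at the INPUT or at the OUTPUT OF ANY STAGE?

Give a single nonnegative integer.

Input: [-5, 1, 5, -5, 6, 8] (max |s|=8)
Stage 1 (SUM): sum[0..0]=-5, sum[0..1]=-4, sum[0..2]=1, sum[0..3]=-4, sum[0..4]=2, sum[0..5]=10 -> [-5, -4, 1, -4, 2, 10] (max |s|=10)
Stage 2 (AMPLIFY -1): -5*-1=5, -4*-1=4, 1*-1=-1, -4*-1=4, 2*-1=-2, 10*-1=-10 -> [5, 4, -1, 4, -2, -10] (max |s|=10)
Stage 3 (CLIP -18 29): clip(5,-18,29)=5, clip(4,-18,29)=4, clip(-1,-18,29)=-1, clip(4,-18,29)=4, clip(-2,-18,29)=-2, clip(-10,-18,29)=-10 -> [5, 4, -1, 4, -2, -10] (max |s|=10)
Stage 4 (CLIP -7 6): clip(5,-7,6)=5, clip(4,-7,6)=4, clip(-1,-7,6)=-1, clip(4,-7,6)=4, clip(-2,-7,6)=-2, clip(-10,-7,6)=-7 -> [5, 4, -1, 4, -2, -7] (max |s|=7)
Stage 5 (ABS): |5|=5, |4|=4, |-1|=1, |4|=4, |-2|=2, |-7|=7 -> [5, 4, 1, 4, 2, 7] (max |s|=7)
Overall max amplitude: 10

Answer: 10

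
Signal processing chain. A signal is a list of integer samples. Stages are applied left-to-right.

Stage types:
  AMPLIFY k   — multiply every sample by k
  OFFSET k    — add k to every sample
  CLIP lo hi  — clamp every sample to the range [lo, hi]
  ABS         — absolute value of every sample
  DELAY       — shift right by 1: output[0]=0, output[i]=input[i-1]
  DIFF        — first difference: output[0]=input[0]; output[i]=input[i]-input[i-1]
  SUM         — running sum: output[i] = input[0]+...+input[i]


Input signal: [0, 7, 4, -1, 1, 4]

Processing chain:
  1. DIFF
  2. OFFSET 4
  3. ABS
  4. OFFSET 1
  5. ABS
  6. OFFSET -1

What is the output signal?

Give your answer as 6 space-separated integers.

Input: [0, 7, 4, -1, 1, 4]
Stage 1 (DIFF): s[0]=0, 7-0=7, 4-7=-3, -1-4=-5, 1--1=2, 4-1=3 -> [0, 7, -3, -5, 2, 3]
Stage 2 (OFFSET 4): 0+4=4, 7+4=11, -3+4=1, -5+4=-1, 2+4=6, 3+4=7 -> [4, 11, 1, -1, 6, 7]
Stage 3 (ABS): |4|=4, |11|=11, |1|=1, |-1|=1, |6|=6, |7|=7 -> [4, 11, 1, 1, 6, 7]
Stage 4 (OFFSET 1): 4+1=5, 11+1=12, 1+1=2, 1+1=2, 6+1=7, 7+1=8 -> [5, 12, 2, 2, 7, 8]
Stage 5 (ABS): |5|=5, |12|=12, |2|=2, |2|=2, |7|=7, |8|=8 -> [5, 12, 2, 2, 7, 8]
Stage 6 (OFFSET -1): 5+-1=4, 12+-1=11, 2+-1=1, 2+-1=1, 7+-1=6, 8+-1=7 -> [4, 11, 1, 1, 6, 7]

Answer: 4 11 1 1 6 7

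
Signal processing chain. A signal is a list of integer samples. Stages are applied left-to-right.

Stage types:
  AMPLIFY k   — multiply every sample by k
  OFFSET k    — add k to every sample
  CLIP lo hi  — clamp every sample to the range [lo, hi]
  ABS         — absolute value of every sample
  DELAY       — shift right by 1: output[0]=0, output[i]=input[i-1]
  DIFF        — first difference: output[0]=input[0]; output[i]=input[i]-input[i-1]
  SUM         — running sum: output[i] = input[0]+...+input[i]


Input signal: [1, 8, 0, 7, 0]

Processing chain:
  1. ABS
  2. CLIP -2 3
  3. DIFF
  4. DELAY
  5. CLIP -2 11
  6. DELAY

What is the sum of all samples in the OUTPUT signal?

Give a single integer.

Answer: 1

Derivation:
Input: [1, 8, 0, 7, 0]
Stage 1 (ABS): |1|=1, |8|=8, |0|=0, |7|=7, |0|=0 -> [1, 8, 0, 7, 0]
Stage 2 (CLIP -2 3): clip(1,-2,3)=1, clip(8,-2,3)=3, clip(0,-2,3)=0, clip(7,-2,3)=3, clip(0,-2,3)=0 -> [1, 3, 0, 3, 0]
Stage 3 (DIFF): s[0]=1, 3-1=2, 0-3=-3, 3-0=3, 0-3=-3 -> [1, 2, -3, 3, -3]
Stage 4 (DELAY): [0, 1, 2, -3, 3] = [0, 1, 2, -3, 3] -> [0, 1, 2, -3, 3]
Stage 5 (CLIP -2 11): clip(0,-2,11)=0, clip(1,-2,11)=1, clip(2,-2,11)=2, clip(-3,-2,11)=-2, clip(3,-2,11)=3 -> [0, 1, 2, -2, 3]
Stage 6 (DELAY): [0, 0, 1, 2, -2] = [0, 0, 1, 2, -2] -> [0, 0, 1, 2, -2]
Output sum: 1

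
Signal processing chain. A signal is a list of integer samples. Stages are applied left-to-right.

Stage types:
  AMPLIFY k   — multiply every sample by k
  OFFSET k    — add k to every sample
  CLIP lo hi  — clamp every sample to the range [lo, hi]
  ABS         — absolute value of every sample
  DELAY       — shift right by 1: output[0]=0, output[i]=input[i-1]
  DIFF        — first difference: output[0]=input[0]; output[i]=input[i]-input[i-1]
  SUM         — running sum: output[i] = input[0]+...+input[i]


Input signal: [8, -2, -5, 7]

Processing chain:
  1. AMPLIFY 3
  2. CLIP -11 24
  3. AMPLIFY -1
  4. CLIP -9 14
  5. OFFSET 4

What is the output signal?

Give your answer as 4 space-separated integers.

Answer: -5 10 15 -5

Derivation:
Input: [8, -2, -5, 7]
Stage 1 (AMPLIFY 3): 8*3=24, -2*3=-6, -5*3=-15, 7*3=21 -> [24, -6, -15, 21]
Stage 2 (CLIP -11 24): clip(24,-11,24)=24, clip(-6,-11,24)=-6, clip(-15,-11,24)=-11, clip(21,-11,24)=21 -> [24, -6, -11, 21]
Stage 3 (AMPLIFY -1): 24*-1=-24, -6*-1=6, -11*-1=11, 21*-1=-21 -> [-24, 6, 11, -21]
Stage 4 (CLIP -9 14): clip(-24,-9,14)=-9, clip(6,-9,14)=6, clip(11,-9,14)=11, clip(-21,-9,14)=-9 -> [-9, 6, 11, -9]
Stage 5 (OFFSET 4): -9+4=-5, 6+4=10, 11+4=15, -9+4=-5 -> [-5, 10, 15, -5]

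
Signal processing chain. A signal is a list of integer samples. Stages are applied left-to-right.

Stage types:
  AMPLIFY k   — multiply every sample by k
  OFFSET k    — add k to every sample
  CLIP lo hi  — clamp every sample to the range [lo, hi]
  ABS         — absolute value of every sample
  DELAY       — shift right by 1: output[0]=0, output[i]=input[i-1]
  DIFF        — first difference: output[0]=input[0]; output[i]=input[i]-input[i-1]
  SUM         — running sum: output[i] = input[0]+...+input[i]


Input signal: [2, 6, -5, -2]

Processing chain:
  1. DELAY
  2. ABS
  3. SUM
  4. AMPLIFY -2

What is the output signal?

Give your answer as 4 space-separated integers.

Input: [2, 6, -5, -2]
Stage 1 (DELAY): [0, 2, 6, -5] = [0, 2, 6, -5] -> [0, 2, 6, -5]
Stage 2 (ABS): |0|=0, |2|=2, |6|=6, |-5|=5 -> [0, 2, 6, 5]
Stage 3 (SUM): sum[0..0]=0, sum[0..1]=2, sum[0..2]=8, sum[0..3]=13 -> [0, 2, 8, 13]
Stage 4 (AMPLIFY -2): 0*-2=0, 2*-2=-4, 8*-2=-16, 13*-2=-26 -> [0, -4, -16, -26]

Answer: 0 -4 -16 -26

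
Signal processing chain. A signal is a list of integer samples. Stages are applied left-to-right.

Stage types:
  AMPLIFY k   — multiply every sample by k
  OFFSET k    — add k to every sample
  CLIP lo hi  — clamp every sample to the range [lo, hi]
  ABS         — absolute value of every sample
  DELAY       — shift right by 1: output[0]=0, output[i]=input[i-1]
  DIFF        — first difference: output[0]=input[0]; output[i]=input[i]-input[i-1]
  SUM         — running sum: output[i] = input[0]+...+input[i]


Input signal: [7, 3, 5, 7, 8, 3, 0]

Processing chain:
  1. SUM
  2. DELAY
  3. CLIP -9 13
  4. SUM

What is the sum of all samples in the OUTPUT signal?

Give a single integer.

Answer: 222

Derivation:
Input: [7, 3, 5, 7, 8, 3, 0]
Stage 1 (SUM): sum[0..0]=7, sum[0..1]=10, sum[0..2]=15, sum[0..3]=22, sum[0..4]=30, sum[0..5]=33, sum[0..6]=33 -> [7, 10, 15, 22, 30, 33, 33]
Stage 2 (DELAY): [0, 7, 10, 15, 22, 30, 33] = [0, 7, 10, 15, 22, 30, 33] -> [0, 7, 10, 15, 22, 30, 33]
Stage 3 (CLIP -9 13): clip(0,-9,13)=0, clip(7,-9,13)=7, clip(10,-9,13)=10, clip(15,-9,13)=13, clip(22,-9,13)=13, clip(30,-9,13)=13, clip(33,-9,13)=13 -> [0, 7, 10, 13, 13, 13, 13]
Stage 4 (SUM): sum[0..0]=0, sum[0..1]=7, sum[0..2]=17, sum[0..3]=30, sum[0..4]=43, sum[0..5]=56, sum[0..6]=69 -> [0, 7, 17, 30, 43, 56, 69]
Output sum: 222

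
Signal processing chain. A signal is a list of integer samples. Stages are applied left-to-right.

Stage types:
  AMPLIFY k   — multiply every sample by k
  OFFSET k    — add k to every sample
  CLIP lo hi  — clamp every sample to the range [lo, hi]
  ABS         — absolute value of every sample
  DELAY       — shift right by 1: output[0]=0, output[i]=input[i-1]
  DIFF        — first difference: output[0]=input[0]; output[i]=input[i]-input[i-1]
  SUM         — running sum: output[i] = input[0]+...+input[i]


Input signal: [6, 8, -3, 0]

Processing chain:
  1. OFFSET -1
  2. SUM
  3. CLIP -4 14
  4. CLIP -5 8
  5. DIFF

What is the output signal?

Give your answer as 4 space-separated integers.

Input: [6, 8, -3, 0]
Stage 1 (OFFSET -1): 6+-1=5, 8+-1=7, -3+-1=-4, 0+-1=-1 -> [5, 7, -4, -1]
Stage 2 (SUM): sum[0..0]=5, sum[0..1]=12, sum[0..2]=8, sum[0..3]=7 -> [5, 12, 8, 7]
Stage 3 (CLIP -4 14): clip(5,-4,14)=5, clip(12,-4,14)=12, clip(8,-4,14)=8, clip(7,-4,14)=7 -> [5, 12, 8, 7]
Stage 4 (CLIP -5 8): clip(5,-5,8)=5, clip(12,-5,8)=8, clip(8,-5,8)=8, clip(7,-5,8)=7 -> [5, 8, 8, 7]
Stage 5 (DIFF): s[0]=5, 8-5=3, 8-8=0, 7-8=-1 -> [5, 3, 0, -1]

Answer: 5 3 0 -1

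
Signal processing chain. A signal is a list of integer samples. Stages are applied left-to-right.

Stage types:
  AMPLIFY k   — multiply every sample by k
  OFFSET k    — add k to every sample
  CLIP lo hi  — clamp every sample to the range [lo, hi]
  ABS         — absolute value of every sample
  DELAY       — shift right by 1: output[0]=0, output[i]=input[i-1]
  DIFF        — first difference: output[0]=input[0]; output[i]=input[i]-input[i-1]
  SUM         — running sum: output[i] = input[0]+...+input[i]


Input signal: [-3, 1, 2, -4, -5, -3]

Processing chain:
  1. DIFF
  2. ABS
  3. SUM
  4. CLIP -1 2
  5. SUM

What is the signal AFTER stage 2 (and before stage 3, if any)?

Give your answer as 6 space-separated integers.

Answer: 3 4 1 6 1 2

Derivation:
Input: [-3, 1, 2, -4, -5, -3]
Stage 1 (DIFF): s[0]=-3, 1--3=4, 2-1=1, -4-2=-6, -5--4=-1, -3--5=2 -> [-3, 4, 1, -6, -1, 2]
Stage 2 (ABS): |-3|=3, |4|=4, |1|=1, |-6|=6, |-1|=1, |2|=2 -> [3, 4, 1, 6, 1, 2]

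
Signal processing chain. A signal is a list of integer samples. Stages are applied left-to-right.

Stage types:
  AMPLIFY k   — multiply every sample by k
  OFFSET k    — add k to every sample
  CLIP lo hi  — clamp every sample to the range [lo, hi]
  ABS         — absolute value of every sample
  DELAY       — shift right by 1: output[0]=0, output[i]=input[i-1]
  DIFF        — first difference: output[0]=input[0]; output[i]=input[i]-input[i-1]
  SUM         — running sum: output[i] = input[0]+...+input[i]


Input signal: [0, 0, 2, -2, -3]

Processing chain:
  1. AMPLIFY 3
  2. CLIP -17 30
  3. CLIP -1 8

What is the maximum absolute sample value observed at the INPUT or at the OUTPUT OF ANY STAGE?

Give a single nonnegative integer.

Input: [0, 0, 2, -2, -3] (max |s|=3)
Stage 1 (AMPLIFY 3): 0*3=0, 0*3=0, 2*3=6, -2*3=-6, -3*3=-9 -> [0, 0, 6, -6, -9] (max |s|=9)
Stage 2 (CLIP -17 30): clip(0,-17,30)=0, clip(0,-17,30)=0, clip(6,-17,30)=6, clip(-6,-17,30)=-6, clip(-9,-17,30)=-9 -> [0, 0, 6, -6, -9] (max |s|=9)
Stage 3 (CLIP -1 8): clip(0,-1,8)=0, clip(0,-1,8)=0, clip(6,-1,8)=6, clip(-6,-1,8)=-1, clip(-9,-1,8)=-1 -> [0, 0, 6, -1, -1] (max |s|=6)
Overall max amplitude: 9

Answer: 9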